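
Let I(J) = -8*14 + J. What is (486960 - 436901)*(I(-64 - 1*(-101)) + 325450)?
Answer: 16287947125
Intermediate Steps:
I(J) = -112 + J
(486960 - 436901)*(I(-64 - 1*(-101)) + 325450) = (486960 - 436901)*((-112 + (-64 - 1*(-101))) + 325450) = 50059*((-112 + (-64 + 101)) + 325450) = 50059*((-112 + 37) + 325450) = 50059*(-75 + 325450) = 50059*325375 = 16287947125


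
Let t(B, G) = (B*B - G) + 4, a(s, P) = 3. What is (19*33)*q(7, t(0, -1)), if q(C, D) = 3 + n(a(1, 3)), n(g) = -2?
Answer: 627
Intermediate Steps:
t(B, G) = 4 + B² - G (t(B, G) = (B² - G) + 4 = 4 + B² - G)
q(C, D) = 1 (q(C, D) = 3 - 2 = 1)
(19*33)*q(7, t(0, -1)) = (19*33)*1 = 627*1 = 627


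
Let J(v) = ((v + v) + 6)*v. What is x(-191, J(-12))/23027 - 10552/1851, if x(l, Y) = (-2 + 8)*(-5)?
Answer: -243036434/42622977 ≈ -5.7020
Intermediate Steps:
J(v) = v*(6 + 2*v) (J(v) = (2*v + 6)*v = (6 + 2*v)*v = v*(6 + 2*v))
x(l, Y) = -30 (x(l, Y) = 6*(-5) = -30)
x(-191, J(-12))/23027 - 10552/1851 = -30/23027 - 10552/1851 = -243036434/42622977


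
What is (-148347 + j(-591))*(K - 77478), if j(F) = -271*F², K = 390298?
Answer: -29656430244360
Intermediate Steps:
(-148347 + j(-591))*(K - 77478) = (-148347 - 271*(-591)²)*(390298 - 77478) = (-148347 - 271*349281)*312820 = (-148347 - 94655151)*312820 = -94803498*312820 = -29656430244360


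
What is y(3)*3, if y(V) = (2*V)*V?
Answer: 54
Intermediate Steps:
y(V) = 2*V²
y(3)*3 = (2*3²)*3 = (2*9)*3 = 18*3 = 54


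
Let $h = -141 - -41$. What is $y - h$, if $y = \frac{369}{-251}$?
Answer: $\frac{24731}{251} \approx 98.53$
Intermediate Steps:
$h = -100$ ($h = -141 + 41 = -100$)
$y = - \frac{369}{251}$ ($y = 369 \left(- \frac{1}{251}\right) = - \frac{369}{251} \approx -1.4701$)
$y - h = - \frac{369}{251} - -100 = - \frac{369}{251} + 100 = \frac{24731}{251}$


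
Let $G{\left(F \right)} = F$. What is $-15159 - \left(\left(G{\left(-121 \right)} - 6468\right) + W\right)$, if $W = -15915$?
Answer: $7345$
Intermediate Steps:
$-15159 - \left(\left(G{\left(-121 \right)} - 6468\right) + W\right) = -15159 - \left(\left(-121 - 6468\right) - 15915\right) = -15159 - \left(-6589 - 15915\right) = -15159 - -22504 = -15159 + 22504 = 7345$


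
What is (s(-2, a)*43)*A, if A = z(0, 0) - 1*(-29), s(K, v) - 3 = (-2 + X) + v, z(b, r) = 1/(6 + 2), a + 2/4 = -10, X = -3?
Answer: -250475/16 ≈ -15655.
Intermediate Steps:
a = -21/2 (a = -½ - 10 = -21/2 ≈ -10.500)
z(b, r) = ⅛ (z(b, r) = 1/8 = ⅛)
s(K, v) = -2 + v (s(K, v) = 3 + ((-2 - 3) + v) = 3 + (-5 + v) = -2 + v)
A = 233/8 (A = ⅛ - 1*(-29) = ⅛ + 29 = 233/8 ≈ 29.125)
(s(-2, a)*43)*A = ((-2 - 21/2)*43)*(233/8) = -25/2*43*(233/8) = -1075/2*233/8 = -250475/16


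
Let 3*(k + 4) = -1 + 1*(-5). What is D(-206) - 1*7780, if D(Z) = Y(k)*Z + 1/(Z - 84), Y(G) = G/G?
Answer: -2315941/290 ≈ -7986.0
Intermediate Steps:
k = -6 (k = -4 + (-1 + 1*(-5))/3 = -4 + (-1 - 5)/3 = -4 + (⅓)*(-6) = -4 - 2 = -6)
Y(G) = 1
D(Z) = Z + 1/(-84 + Z) (D(Z) = 1*Z + 1/(Z - 84) = Z + 1/(-84 + Z))
D(-206) - 1*7780 = (1 + (-206)² - 84*(-206))/(-84 - 206) - 1*7780 = (1 + 42436 + 17304)/(-290) - 7780 = -1/290*59741 - 7780 = -59741/290 - 7780 = -2315941/290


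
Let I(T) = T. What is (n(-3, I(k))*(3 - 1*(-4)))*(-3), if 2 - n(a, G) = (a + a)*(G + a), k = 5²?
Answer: -2814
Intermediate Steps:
k = 25
n(a, G) = 2 - 2*a*(G + a) (n(a, G) = 2 - (a + a)*(G + a) = 2 - 2*a*(G + a))
(n(-3, I(k))*(3 - 1*(-4)))*(-3) = ((2 - 2*(-3)² - 2*25*(-3))*(3 - 1*(-4)))*(-3) = ((2 - 2*9 + 150)*(3 + 4))*(-3) = ((2 - 18 + 150)*7)*(-3) = (134*7)*(-3) = 938*(-3) = -2814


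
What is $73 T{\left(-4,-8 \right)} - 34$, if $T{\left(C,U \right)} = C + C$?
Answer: $-618$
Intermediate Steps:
$T{\left(C,U \right)} = 2 C$
$73 T{\left(-4,-8 \right)} - 34 = 73 \cdot 2 \left(-4\right) - 34 = 73 \left(-8\right) - 34 = -584 - 34 = -618$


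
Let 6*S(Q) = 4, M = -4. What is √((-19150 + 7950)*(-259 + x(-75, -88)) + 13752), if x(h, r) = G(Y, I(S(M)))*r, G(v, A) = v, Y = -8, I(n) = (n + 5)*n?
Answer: 38*I*√3442 ≈ 2229.4*I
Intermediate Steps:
S(Q) = ⅔ (S(Q) = (⅙)*4 = ⅔)
I(n) = n*(5 + n) (I(n) = (5 + n)*n = n*(5 + n))
x(h, r) = -8*r
√((-19150 + 7950)*(-259 + x(-75, -88)) + 13752) = √((-19150 + 7950)*(-259 - 8*(-88)) + 13752) = √(-11200*(-259 + 704) + 13752) = √(-11200*445 + 13752) = √(-4984000 + 13752) = √(-4970248) = 38*I*√3442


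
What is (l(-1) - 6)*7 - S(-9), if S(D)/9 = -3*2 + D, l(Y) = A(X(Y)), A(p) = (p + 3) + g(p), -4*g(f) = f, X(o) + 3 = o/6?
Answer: 779/8 ≈ 97.375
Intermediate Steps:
X(o) = -3 + o/6
g(f) = -f/4
A(p) = 3 + 3*p/4 (A(p) = (p + 3) - p/4 = (3 + p) - p/4 = 3 + 3*p/4)
l(Y) = 3/4 + Y/8 (l(Y) = 3 + 3*(-3 + Y/6)/4 = 3 + (-9/4 + Y/8) = 3/4 + Y/8)
S(D) = -54 + 9*D (S(D) = 9*(-3*2 + D) = 9*(-6 + D) = -54 + 9*D)
(l(-1) - 6)*7 - S(-9) = ((3/4 + (1/8)*(-1)) - 6)*7 - (-54 + 9*(-9)) = ((3/4 - 1/8) - 6)*7 - (-54 - 81) = (5/8 - 6)*7 - 1*(-135) = -43/8*7 + 135 = -301/8 + 135 = 779/8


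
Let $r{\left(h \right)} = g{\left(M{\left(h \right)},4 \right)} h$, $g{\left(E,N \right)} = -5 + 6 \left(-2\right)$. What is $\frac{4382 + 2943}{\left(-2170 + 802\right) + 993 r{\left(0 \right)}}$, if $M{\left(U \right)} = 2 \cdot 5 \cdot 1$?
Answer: $- \frac{7325}{1368} \approx -5.3545$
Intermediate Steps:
$M{\left(U \right)} = 10$ ($M{\left(U \right)} = 10 \cdot 1 = 10$)
$g{\left(E,N \right)} = -17$ ($g{\left(E,N \right)} = -5 - 12 = -17$)
$r{\left(h \right)} = - 17 h$
$\frac{4382 + 2943}{\left(-2170 + 802\right) + 993 r{\left(0 \right)}} = \frac{4382 + 2943}{\left(-2170 + 802\right) + 993 \left(\left(-17\right) 0\right)} = \frac{7325}{-1368 + 993 \cdot 0} = \frac{7325}{-1368 + 0} = \frac{7325}{-1368} = 7325 \left(- \frac{1}{1368}\right) = - \frac{7325}{1368}$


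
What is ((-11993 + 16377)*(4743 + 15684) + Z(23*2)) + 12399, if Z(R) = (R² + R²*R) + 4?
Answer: 89663823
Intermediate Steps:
Z(R) = 4 + R² + R³ (Z(R) = (R² + R³) + 4 = 4 + R² + R³)
((-11993 + 16377)*(4743 + 15684) + Z(23*2)) + 12399 = ((-11993 + 16377)*(4743 + 15684) + (4 + (23*2)² + (23*2)³)) + 12399 = (4384*20427 + (4 + 46² + 46³)) + 12399 = (89551968 + (4 + 2116 + 97336)) + 12399 = (89551968 + 99456) + 12399 = 89651424 + 12399 = 89663823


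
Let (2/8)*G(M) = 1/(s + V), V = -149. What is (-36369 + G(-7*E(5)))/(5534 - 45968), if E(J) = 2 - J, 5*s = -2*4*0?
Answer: 5418985/6024666 ≈ 0.89947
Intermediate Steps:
s = 0 (s = (-2*4*0)/5 = (-8*0)/5 = (1/5)*0 = 0)
G(M) = -4/149 (G(M) = 4/(0 - 149) = 4/(-149) = 4*(-1/149) = -4/149)
(-36369 + G(-7*E(5)))/(5534 - 45968) = (-36369 - 4/149)/(5534 - 45968) = -5418985/149/(-40434) = -5418985/149*(-1/40434) = 5418985/6024666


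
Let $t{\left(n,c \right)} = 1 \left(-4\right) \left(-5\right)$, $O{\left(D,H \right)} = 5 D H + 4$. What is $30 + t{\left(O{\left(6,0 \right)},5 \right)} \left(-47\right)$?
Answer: $-910$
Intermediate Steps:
$O{\left(D,H \right)} = 4 + 5 D H$ ($O{\left(D,H \right)} = 5 D H + 4 = 4 + 5 D H$)
$t{\left(n,c \right)} = 20$ ($t{\left(n,c \right)} = \left(-4\right) \left(-5\right) = 20$)
$30 + t{\left(O{\left(6,0 \right)},5 \right)} \left(-47\right) = 30 + 20 \left(-47\right) = 30 - 940 = -910$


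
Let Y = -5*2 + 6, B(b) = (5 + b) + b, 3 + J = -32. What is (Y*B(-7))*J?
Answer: -1260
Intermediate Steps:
J = -35 (J = -3 - 32 = -35)
B(b) = 5 + 2*b
Y = -4 (Y = -10 + 6 = -4)
(Y*B(-7))*J = -4*(5 + 2*(-7))*(-35) = -4*(5 - 14)*(-35) = -4*(-9)*(-35) = 36*(-35) = -1260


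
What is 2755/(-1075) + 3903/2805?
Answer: -47094/40205 ≈ -1.1713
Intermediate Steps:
2755/(-1075) + 3903/2805 = 2755*(-1/1075) + 3903*(1/2805) = -551/215 + 1301/935 = -47094/40205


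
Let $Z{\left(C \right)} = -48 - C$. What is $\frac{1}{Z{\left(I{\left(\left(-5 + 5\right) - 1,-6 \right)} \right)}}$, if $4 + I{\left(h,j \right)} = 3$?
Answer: $- \frac{1}{47} \approx -0.021277$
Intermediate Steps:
$I{\left(h,j \right)} = -1$ ($I{\left(h,j \right)} = -4 + 3 = -1$)
$\frac{1}{Z{\left(I{\left(\left(-5 + 5\right) - 1,-6 \right)} \right)}} = \frac{1}{-48 - -1} = \frac{1}{-48 + 1} = \frac{1}{-47} = - \frac{1}{47}$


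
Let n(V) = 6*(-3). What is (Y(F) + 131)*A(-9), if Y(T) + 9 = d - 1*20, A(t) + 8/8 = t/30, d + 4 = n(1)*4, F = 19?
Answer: -169/5 ≈ -33.800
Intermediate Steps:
n(V) = -18
d = -76 (d = -4 - 18*4 = -4 - 72 = -76)
A(t) = -1 + t/30
Y(T) = -105 (Y(T) = -9 + (-76 - 1*20) = -9 + (-76 - 20) = -9 - 96 = -105)
(Y(F) + 131)*A(-9) = (-105 + 131)*(-1 + (1/30)*(-9)) = 26*(-1 - 3/10) = 26*(-13/10) = -169/5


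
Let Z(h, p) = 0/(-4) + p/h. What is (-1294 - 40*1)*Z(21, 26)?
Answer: -34684/21 ≈ -1651.6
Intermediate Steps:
Z(h, p) = p/h (Z(h, p) = 0*(-¼) + p/h = 0 + p/h = p/h)
(-1294 - 40*1)*Z(21, 26) = (-1294 - 40*1)*(26/21) = (-1294 - 40)*(26*(1/21)) = -1334*26/21 = -34684/21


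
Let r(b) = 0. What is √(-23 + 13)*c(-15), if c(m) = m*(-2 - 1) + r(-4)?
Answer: 45*I*√10 ≈ 142.3*I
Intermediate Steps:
c(m) = -3*m (c(m) = m*(-2 - 1) + 0 = m*(-3) + 0 = -3*m + 0 = -3*m)
√(-23 + 13)*c(-15) = √(-23 + 13)*(-3*(-15)) = √(-10)*45 = (I*√10)*45 = 45*I*√10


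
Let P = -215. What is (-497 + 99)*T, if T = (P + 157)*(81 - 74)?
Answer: 161588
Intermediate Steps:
T = -406 (T = (-215 + 157)*(81 - 74) = -58*7 = -406)
(-497 + 99)*T = (-497 + 99)*(-406) = -398*(-406) = 161588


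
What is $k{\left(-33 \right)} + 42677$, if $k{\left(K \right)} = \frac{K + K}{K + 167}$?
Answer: $\frac{2859326}{67} \approx 42677.0$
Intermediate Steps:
$k{\left(K \right)} = \frac{2 K}{167 + K}$
$k{\left(-33 \right)} + 42677 = 2 \left(-33\right) \frac{1}{167 - 33} + 42677 = 2 \left(-33\right) \frac{1}{134} + 42677 = - \frac{33}{67} + 42677 = \frac{2859326}{67}$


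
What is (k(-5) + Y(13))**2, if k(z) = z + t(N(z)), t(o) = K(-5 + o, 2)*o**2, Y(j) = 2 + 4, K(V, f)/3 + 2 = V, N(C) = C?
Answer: 808201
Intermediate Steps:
K(V, f) = -6 + 3*V
Y(j) = 6
t(o) = o**2*(-21 + 3*o) (t(o) = (-6 + 3*(-5 + o))*o**2 = (-6 + (-15 + 3*o))*o**2 = (-21 + 3*o)*o**2 = o**2*(-21 + 3*o))
k(z) = z + 3*z**2*(-7 + z)
(k(-5) + Y(13))**2 = (-5*(1 + 3*(-5)*(-7 - 5)) + 6)**2 = (-5*(1 + 3*(-5)*(-12)) + 6)**2 = (-5*(1 + 180) + 6)**2 = (-5*181 + 6)**2 = (-905 + 6)**2 = (-899)**2 = 808201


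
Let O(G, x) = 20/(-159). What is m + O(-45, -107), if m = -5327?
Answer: -847013/159 ≈ -5327.1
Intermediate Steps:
O(G, x) = -20/159 (O(G, x) = 20*(-1/159) = -20/159)
m + O(-45, -107) = -5327 - 20/159 = -847013/159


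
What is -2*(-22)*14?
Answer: 616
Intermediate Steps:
-2*(-22)*14 = 44*14 = 616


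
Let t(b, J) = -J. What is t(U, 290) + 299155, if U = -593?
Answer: 298865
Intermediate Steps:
t(U, 290) + 299155 = -1*290 + 299155 = -290 + 299155 = 298865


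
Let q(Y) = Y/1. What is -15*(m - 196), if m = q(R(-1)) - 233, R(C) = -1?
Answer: 6450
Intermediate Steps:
q(Y) = Y (q(Y) = Y*1 = Y)
m = -234 (m = -1 - 233 = -234)
-15*(m - 196) = -15*(-234 - 196) = -15*(-430) = 6450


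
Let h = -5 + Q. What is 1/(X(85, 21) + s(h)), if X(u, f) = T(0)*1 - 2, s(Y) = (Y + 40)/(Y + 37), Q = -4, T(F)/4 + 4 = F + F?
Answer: -28/473 ≈ -0.059197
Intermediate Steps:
T(F) = -16 + 8*F (T(F) = -16 + 4*(F + F) = -16 + 4*(2*F) = -16 + 8*F)
h = -9 (h = -5 - 4 = -9)
s(Y) = (40 + Y)/(37 + Y)
X(u, f) = -18 (X(u, f) = (-16 + 8*0)*1 - 2 = (-16 + 0)*1 - 2 = -16*1 - 2 = -16 - 2 = -18)
1/(X(85, 21) + s(h)) = 1/(-18 + (40 - 9)/(37 - 9)) = 1/(-18 + 31/28) = 1/(-473/28) = -28/473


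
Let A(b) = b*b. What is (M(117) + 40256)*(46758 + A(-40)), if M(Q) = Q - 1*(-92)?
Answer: 1956806470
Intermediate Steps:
M(Q) = 92 + Q (M(Q) = Q + 92 = 92 + Q)
A(b) = b²
(M(117) + 40256)*(46758 + A(-40)) = ((92 + 117) + 40256)*(46758 + (-40)²) = (209 + 40256)*(46758 + 1600) = 40465*48358 = 1956806470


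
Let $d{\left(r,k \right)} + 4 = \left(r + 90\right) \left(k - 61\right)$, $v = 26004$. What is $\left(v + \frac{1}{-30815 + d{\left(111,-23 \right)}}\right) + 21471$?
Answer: $\frac{2264699924}{47703} \approx 47475.0$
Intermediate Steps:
$d{\left(r,k \right)} = -4 + \left(-61 + k\right) \left(90 + r\right)$ ($d{\left(r,k \right)} = -4 + \left(r + 90\right) \left(k - 61\right) = -4 + \left(90 + r\right) \left(-61 + k\right) = -4 + \left(-61 + k\right) \left(90 + r\right)$)
$\left(v + \frac{1}{-30815 + d{\left(111,-23 \right)}}\right) + 21471 = \left(26004 + \frac{1}{-30815 - 16888}\right) + 21471 = \left(26004 + \frac{1}{-47703}\right) + 21471 = \left(26004 - \frac{1}{47703}\right) + 21471 = \frac{1240468811}{47703} + 21471 = \frac{2264699924}{47703}$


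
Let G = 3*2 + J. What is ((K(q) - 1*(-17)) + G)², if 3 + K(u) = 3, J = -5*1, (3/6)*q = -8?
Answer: 324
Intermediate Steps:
q = -16 (q = 2*(-8) = -16)
J = -5
G = 1 (G = 3*2 - 5 = 6 - 5 = 1)
K(u) = 0 (K(u) = -3 + 3 = 0)
((K(q) - 1*(-17)) + G)² = ((0 - 1*(-17)) + 1)² = ((0 + 17) + 1)² = (17 + 1)² = 18² = 324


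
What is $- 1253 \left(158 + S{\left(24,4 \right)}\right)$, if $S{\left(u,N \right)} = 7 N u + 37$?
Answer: $-1086351$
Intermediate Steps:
$S{\left(u,N \right)} = 37 + 7 N u$ ($S{\left(u,N \right)} = 7 N u + 37 = 37 + 7 N u$)
$- 1253 \left(158 + S{\left(24,4 \right)}\right) = - 1253 \left(158 + \left(37 + 7 \cdot 4 \cdot 24\right)\right) = - 1253 \left(158 + \left(37 + 672\right)\right) = - 1253 \left(158 + 709\right) = \left(-1253\right) 867 = -1086351$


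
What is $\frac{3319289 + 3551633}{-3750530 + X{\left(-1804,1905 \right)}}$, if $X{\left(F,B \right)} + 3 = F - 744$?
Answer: $- \frac{6870922}{3753081} \approx -1.8307$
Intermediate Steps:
$X{\left(F,B \right)} = -747 + F$ ($X{\left(F,B \right)} = -3 + \left(F - 744\right) = -3 + \left(-744 + F\right) = -747 + F$)
$\frac{3319289 + 3551633}{-3750530 + X{\left(-1804,1905 \right)}} = \frac{3319289 + 3551633}{-3750530 - 2551} = \frac{6870922}{-3750530 - 2551} = \frac{6870922}{-3753081} = 6870922 \left(- \frac{1}{3753081}\right) = - \frac{6870922}{3753081}$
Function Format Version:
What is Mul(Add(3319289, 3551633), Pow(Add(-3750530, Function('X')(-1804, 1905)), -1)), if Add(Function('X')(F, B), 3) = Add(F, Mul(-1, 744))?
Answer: Rational(-6870922, 3753081) ≈ -1.8307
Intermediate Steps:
Function('X')(F, B) = Add(-747, F) (Function('X')(F, B) = Add(-3, Add(F, Mul(-1, 744))) = Add(-3, Add(F, -744)) = Add(-3, Add(-744, F)) = Add(-747, F))
Mul(Add(3319289, 3551633), Pow(Add(-3750530, Function('X')(-1804, 1905)), -1)) = Mul(Add(3319289, 3551633), Pow(Add(-3750530, Add(-747, -1804)), -1)) = Mul(6870922, Pow(Add(-3750530, -2551), -1)) = Mul(6870922, Pow(-3753081, -1)) = Mul(6870922, Rational(-1, 3753081)) = Rational(-6870922, 3753081)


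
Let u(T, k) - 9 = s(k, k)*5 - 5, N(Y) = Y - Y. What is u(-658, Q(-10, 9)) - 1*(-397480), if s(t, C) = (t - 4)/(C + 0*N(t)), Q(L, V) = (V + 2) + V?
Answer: 397488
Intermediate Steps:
N(Y) = 0
Q(L, V) = 2 + 2*V (Q(L, V) = (2 + V) + V = 2 + 2*V)
s(t, C) = (-4 + t)/C (s(t, C) = (t - 4)/(C + 0*0) = (-4 + t)/(C + 0) = (-4 + t)/C)
u(T, k) = 4 + 5*(-4 + k)/k (u(T, k) = 9 + (((-4 + k)/k)*5 - 5) = 9 + (5*(-4 + k)/k - 5) = 9 + (-5 + 5*(-4 + k)/k) = 4 + 5*(-4 + k)/k)
u(-658, Q(-10, 9)) - 1*(-397480) = (9 - 20/(2 + 2*9)) - 1*(-397480) = (9 - 20/(2 + 18)) + 397480 = (9 - 20/20) + 397480 = (9 - 20*1/20) + 397480 = (9 - 1) + 397480 = 8 + 397480 = 397488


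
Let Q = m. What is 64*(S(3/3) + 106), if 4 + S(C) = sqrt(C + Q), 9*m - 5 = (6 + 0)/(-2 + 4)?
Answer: 6528 + 64*sqrt(17)/3 ≈ 6616.0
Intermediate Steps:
m = 8/9 (m = 5/9 + ((6 + 0)/(-2 + 4))/9 = 5/9 + (6/2)/9 = 5/9 + (6*(1/2))/9 = 5/9 + (1/9)*3 = 5/9 + 1/3 = 8/9 ≈ 0.88889)
Q = 8/9 ≈ 0.88889
S(C) = -4 + sqrt(8/9 + C) (S(C) = -4 + sqrt(C + 8/9) = -4 + sqrt(8/9 + C))
64*(S(3/3) + 106) = 64*((-4 + sqrt(8 + 9*(3/3))/3) + 106) = 64*((-4 + sqrt(8 + 9*(3*(1/3)))/3) + 106) = 64*((-4 + sqrt(8 + 9*1)/3) + 106) = 64*((-4 + sqrt(8 + 9)/3) + 106) = 64*((-4 + sqrt(17)/3) + 106) = 64*(102 + sqrt(17)/3) = 6528 + 64*sqrt(17)/3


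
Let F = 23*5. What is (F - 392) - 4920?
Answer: -5197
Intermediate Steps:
F = 115
(F - 392) - 4920 = (115 - 392) - 4920 = -277 - 4920 = -5197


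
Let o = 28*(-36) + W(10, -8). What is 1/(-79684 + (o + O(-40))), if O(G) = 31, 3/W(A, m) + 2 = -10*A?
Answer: -34/2742475 ≈ -1.2398e-5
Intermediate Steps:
W(A, m) = 3/(-2 - 10*A)
o = -34273/34 (o = 28*(-36) - 3/(2 + 10*10) = -1008 - 3/(2 + 100) = -1008 - 3/102 = -1008 - 3*1/102 = -1008 - 1/34 = -34273/34 ≈ -1008.0)
1/(-79684 + (o + O(-40))) = 1/(-79684 + (-34273/34 + 31)) = 1/(-79684 - 33219/34) = 1/(-2742475/34) = -34/2742475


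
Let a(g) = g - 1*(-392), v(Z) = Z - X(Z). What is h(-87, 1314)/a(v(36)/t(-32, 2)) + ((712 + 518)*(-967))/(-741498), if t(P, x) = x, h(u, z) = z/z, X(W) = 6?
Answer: 80805228/50298281 ≈ 1.6065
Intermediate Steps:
h(u, z) = 1
v(Z) = -6 + Z (v(Z) = Z - 1*6 = Z - 6 = -6 + Z)
a(g) = 392 + g (a(g) = g + 392 = 392 + g)
h(-87, 1314)/a(v(36)/t(-32, 2)) + ((712 + 518)*(-967))/(-741498) = 1/(392 + (-6 + 36)/2) + ((712 + 518)*(-967))/(-741498) = 1/(392 + 30*(½)) + (1230*(-967))*(-1/741498) = 1/(392 + 15) - 1189410*(-1/741498) = 1/407 + 198235/123583 = 80805228/50298281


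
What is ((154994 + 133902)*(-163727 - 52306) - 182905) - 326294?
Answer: -62411578767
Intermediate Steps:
((154994 + 133902)*(-163727 - 52306) - 182905) - 326294 = (288896*(-216033) - 182905) - 326294 = (-62411069568 - 182905) - 326294 = -62411252473 - 326294 = -62411578767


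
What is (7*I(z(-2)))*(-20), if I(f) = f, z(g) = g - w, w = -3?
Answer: -140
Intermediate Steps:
z(g) = 3 + g (z(g) = g - 1*(-3) = g + 3 = 3 + g)
(7*I(z(-2)))*(-20) = (7*(3 - 2))*(-20) = (7*1)*(-20) = 7*(-20) = -140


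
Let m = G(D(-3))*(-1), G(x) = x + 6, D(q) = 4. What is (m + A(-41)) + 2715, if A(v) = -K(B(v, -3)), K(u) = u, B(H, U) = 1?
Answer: 2704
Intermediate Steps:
G(x) = 6 + x
A(v) = -1 (A(v) = -1*1 = -1)
m = -10 (m = (6 + 4)*(-1) = 10*(-1) = -10)
(m + A(-41)) + 2715 = (-10 - 1) + 2715 = -11 + 2715 = 2704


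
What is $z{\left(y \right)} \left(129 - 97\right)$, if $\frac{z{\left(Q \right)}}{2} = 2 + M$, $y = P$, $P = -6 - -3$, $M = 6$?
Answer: $512$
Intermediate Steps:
$P = -3$ ($P = -6 + 3 = -3$)
$y = -3$
$z{\left(Q \right)} = 16$ ($z{\left(Q \right)} = 2 \left(2 + 6\right) = 2 \cdot 8 = 16$)
$z{\left(y \right)} \left(129 - 97\right) = 16 \left(129 - 97\right) = 16 \cdot 32 = 512$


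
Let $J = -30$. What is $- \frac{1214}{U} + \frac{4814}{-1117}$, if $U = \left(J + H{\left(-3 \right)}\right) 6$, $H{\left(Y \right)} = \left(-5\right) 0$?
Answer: $\frac{244759}{100530} \approx 2.4347$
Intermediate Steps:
$H{\left(Y \right)} = 0$
$U = -180$ ($U = \left(-30 + 0\right) 6 = \left(-30\right) 6 = -180$)
$- \frac{1214}{U} + \frac{4814}{-1117} = - \frac{1214}{-180} + \frac{4814}{-1117} = \left(-1214\right) \left(- \frac{1}{180}\right) + 4814 \left(- \frac{1}{1117}\right) = \frac{607}{90} - \frac{4814}{1117} = \frac{244759}{100530}$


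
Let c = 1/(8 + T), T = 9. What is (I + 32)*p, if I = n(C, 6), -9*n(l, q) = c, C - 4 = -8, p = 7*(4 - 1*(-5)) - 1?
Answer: 303490/153 ≈ 1983.6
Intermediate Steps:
p = 62 (p = 7*(4 + 5) - 1 = 7*9 - 1 = 63 - 1 = 62)
C = -4 (C = 4 - 8 = -4)
c = 1/17 (c = 1/(8 + 9) = 1/17 ≈ 0.058824)
n(l, q) = -1/153 (n(l, q) = -⅑*1/17 = -1/153)
I = -1/153 ≈ -0.0065359
(I + 32)*p = (-1/153 + 32)*62 = (4895/153)*62 = 303490/153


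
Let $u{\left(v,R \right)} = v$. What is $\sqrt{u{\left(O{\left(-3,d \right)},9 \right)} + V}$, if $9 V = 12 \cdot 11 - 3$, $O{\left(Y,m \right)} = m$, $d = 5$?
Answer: $\frac{\sqrt{174}}{3} \approx 4.397$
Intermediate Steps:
$V = \frac{43}{3}$ ($V = \frac{12 \cdot 11 - 3}{9} = \frac{132 - 3}{9} = \frac{1}{9} \cdot 129 = \frac{43}{3} \approx 14.333$)
$\sqrt{u{\left(O{\left(-3,d \right)},9 \right)} + V} = \sqrt{5 + \frac{43}{3}} = \sqrt{\frac{58}{3}} = \frac{\sqrt{174}}{3}$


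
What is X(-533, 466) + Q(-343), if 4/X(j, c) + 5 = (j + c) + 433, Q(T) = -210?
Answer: -75806/361 ≈ -209.99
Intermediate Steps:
X(j, c) = 4/(428 + c + j) (X(j, c) = 4/(-5 + ((j + c) + 433)) = 4/(-5 + ((c + j) + 433)) = 4/(-5 + (433 + c + j)) = 4/(428 + c + j))
X(-533, 466) + Q(-343) = 4/(428 + 466 - 533) - 210 = 4/361 - 210 = -75806/361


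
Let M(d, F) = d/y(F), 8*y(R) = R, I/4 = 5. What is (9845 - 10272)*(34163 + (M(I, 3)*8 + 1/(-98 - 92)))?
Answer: -8418777689/570 ≈ -1.4770e+7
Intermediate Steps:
I = 20 (I = 4*5 = 20)
y(R) = R/8
M(d, F) = 8*d/F (M(d, F) = d/((F/8)) = d*(8/F) = 8*d/F)
(9845 - 10272)*(34163 + (M(I, 3)*8 + 1/(-98 - 92))) = (9845 - 10272)*(34163 + ((8*20/3)*8 + 1/(-98 - 92))) = -427*(34163 + ((8*20*(⅓))*8 + 1/(-190))) = -427*(34163 + ((160/3)*8 - 1/190)) = -427*(34163 + (1280/3 - 1/190)) = -427*(34163 + 243197/570) = -427*19716107/570 = -8418777689/570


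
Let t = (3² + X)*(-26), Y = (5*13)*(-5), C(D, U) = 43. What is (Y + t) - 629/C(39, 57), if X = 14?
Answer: -40318/43 ≈ -937.63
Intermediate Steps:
Y = -325 (Y = 65*(-5) = -325)
t = -598 (t = (3² + 14)*(-26) = (9 + 14)*(-26) = 23*(-26) = -598)
(Y + t) - 629/C(39, 57) = (-325 - 598) - 629/43 = -923 - 629*1/43 = -923 - 629/43 = -40318/43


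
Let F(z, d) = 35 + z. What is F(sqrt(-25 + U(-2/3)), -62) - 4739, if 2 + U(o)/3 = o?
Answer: -4704 + I*sqrt(33) ≈ -4704.0 + 5.7446*I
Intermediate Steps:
U(o) = -6 + 3*o
F(sqrt(-25 + U(-2/3)), -62) - 4739 = (35 + sqrt(-25 + (-6 + 3*(-2/3)))) - 4739 = (35 + sqrt(-25 + (-6 - 2))) - 4739 = (35 + sqrt(-25 - 8)) - 4739 = (35 + sqrt(-33)) - 4739 = (35 + I*sqrt(33)) - 4739 = -4704 + I*sqrt(33)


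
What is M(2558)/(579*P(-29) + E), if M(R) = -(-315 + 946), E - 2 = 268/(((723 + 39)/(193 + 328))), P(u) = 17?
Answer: -240411/3820759 ≈ -0.062922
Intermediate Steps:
E = 70576/381 (E = 2 + 268/(((723 + 39)/(193 + 328))) = 2 + 268/((762/521)) = 2 + 268/((762*(1/521))) = 2 + 268/(762/521) = 2 + 268*(521/762) = 2 + 69814/381 = 70576/381 ≈ 185.24)
M(R) = -631 (M(R) = -1*631 = -631)
M(2558)/(579*P(-29) + E) = -631/(579*17 + 70576/381) = -631/(9843 + 70576/381) = -631/3820759/381 = -631*381/3820759 = -240411/3820759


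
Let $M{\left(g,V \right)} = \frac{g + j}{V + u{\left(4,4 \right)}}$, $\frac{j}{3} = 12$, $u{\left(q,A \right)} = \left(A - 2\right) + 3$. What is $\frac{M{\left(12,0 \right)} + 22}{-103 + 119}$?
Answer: $\frac{79}{40} \approx 1.975$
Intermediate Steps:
$u{\left(q,A \right)} = 1 + A$ ($u{\left(q,A \right)} = \left(-2 + A\right) + 3 = 1 + A$)
$j = 36$ ($j = 3 \cdot 12 = 36$)
$M{\left(g,V \right)} = \frac{36 + g}{5 + V}$ ($M{\left(g,V \right)} = \frac{g + 36}{V + \left(1 + 4\right)} = \frac{36 + g}{V + 5} = \frac{36 + g}{5 + V}$)
$\frac{M{\left(12,0 \right)} + 22}{-103 + 119} = \frac{\frac{36 + 12}{5 + 0} + 22}{-103 + 119} = \frac{\frac{1}{5} \cdot 48 + 22}{16} = \frac{\frac{48}{5} + 22}{16} = \frac{1}{16} \cdot \frac{158}{5} = \frac{79}{40}$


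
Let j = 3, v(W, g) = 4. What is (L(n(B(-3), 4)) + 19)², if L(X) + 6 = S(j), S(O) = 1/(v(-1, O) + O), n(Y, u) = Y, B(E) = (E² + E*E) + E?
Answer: 8464/49 ≈ 172.73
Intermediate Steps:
B(E) = E + 2*E² (B(E) = (E² + E²) + E = 2*E² + E = E + 2*E²)
S(O) = 1/(4 + O)
L(X) = -41/7 (L(X) = -6 + 1/(4 + 3) = -6 + 1/7 = -6 + ⅐ = -41/7)
(L(n(B(-3), 4)) + 19)² = (-41/7 + 19)² = (92/7)² = 8464/49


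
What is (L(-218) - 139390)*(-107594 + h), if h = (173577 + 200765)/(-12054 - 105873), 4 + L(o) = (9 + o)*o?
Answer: 1190597839307360/117927 ≈ 1.0096e+10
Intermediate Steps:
L(o) = -4 + o*(9 + o) (L(o) = -4 + (9 + o)*o = -4 + o*(9 + o))
h = -374342/117927 (h = 374342/(-117927) = 374342*(-1/117927) = -374342/117927 ≈ -3.1744)
(L(-218) - 139390)*(-107594 + h) = ((-4 + (-218)² + 9*(-218)) - 139390)*(-107594 - 374342/117927) = ((-4 + 47524 - 1962) - 139390)*(-12688611980/117927) = (45558 - 139390)*(-12688611980/117927) = -93832*(-12688611980/117927) = 1190597839307360/117927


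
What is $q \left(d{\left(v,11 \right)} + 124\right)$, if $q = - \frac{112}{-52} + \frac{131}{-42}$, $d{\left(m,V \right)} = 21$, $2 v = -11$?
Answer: $- \frac{76415}{546} \approx -139.95$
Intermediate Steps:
$v = - \frac{11}{2}$ ($v = \frac{1}{2} \left(-11\right) = - \frac{11}{2} \approx -5.5$)
$q = - \frac{527}{546}$ ($q = \left(-112\right) \left(- \frac{1}{52}\right) + 131 \left(- \frac{1}{42}\right) = \frac{28}{13} - \frac{131}{42} = - \frac{527}{546} \approx -0.9652$)
$q \left(d{\left(v,11 \right)} + 124\right) = - \frac{527 \left(21 + 124\right)}{546} = \left(- \frac{527}{546}\right) 145 = - \frac{76415}{546}$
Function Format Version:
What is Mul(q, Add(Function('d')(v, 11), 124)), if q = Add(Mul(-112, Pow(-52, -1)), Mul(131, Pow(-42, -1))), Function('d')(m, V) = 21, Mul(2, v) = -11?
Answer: Rational(-76415, 546) ≈ -139.95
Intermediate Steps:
v = Rational(-11, 2) (v = Mul(Rational(1, 2), -11) = Rational(-11, 2) ≈ -5.5000)
q = Rational(-527, 546) (q = Add(Mul(-112, Rational(-1, 52)), Mul(131, Rational(-1, 42))) = Add(Rational(28, 13), Rational(-131, 42)) = Rational(-527, 546) ≈ -0.96520)
Mul(q, Add(Function('d')(v, 11), 124)) = Mul(Rational(-527, 546), Add(21, 124)) = Mul(Rational(-527, 546), 145) = Rational(-76415, 546)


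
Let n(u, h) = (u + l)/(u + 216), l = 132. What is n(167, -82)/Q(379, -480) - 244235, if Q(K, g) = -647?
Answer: -60521677534/247801 ≈ -2.4424e+5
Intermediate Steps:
n(u, h) = (132 + u)/(216 + u) (n(u, h) = (u + 132)/(u + 216) = (132 + u)/(216 + u))
n(167, -82)/Q(379, -480) - 244235 = ((132 + 167)/(216 + 167))/(-647) - 244235 = (299/383)*(-1/647) - 244235 = -299/247801 - 244235 = -60521677534/247801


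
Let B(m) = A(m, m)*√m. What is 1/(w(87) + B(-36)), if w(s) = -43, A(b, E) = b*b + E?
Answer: -43/57155449 - 7560*I/57155449 ≈ -7.5233e-7 - 0.00013227*I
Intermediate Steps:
A(b, E) = E + b² (A(b, E) = b² + E = E + b²)
B(m) = √m*(m + m²) (B(m) = (m + m²)*√m = √m*(m + m²))
1/(w(87) + B(-36)) = 1/(-43 + (-36)^(3/2)*(1 - 36)) = 1/(-43 - 216*I*(-35)) = 1/(-43 + 7560*I) = (-43 - 7560*I)/57155449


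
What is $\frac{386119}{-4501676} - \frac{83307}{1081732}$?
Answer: $- \frac{49543650040}{304350436427} \approx -0.16278$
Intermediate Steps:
$\frac{386119}{-4501676} - \frac{83307}{1081732} = 386119 \left(- \frac{1}{4501676}\right) - \frac{83307}{1081732} = - \frac{386119}{4501676} - \frac{83307}{1081732} = - \frac{49543650040}{304350436427}$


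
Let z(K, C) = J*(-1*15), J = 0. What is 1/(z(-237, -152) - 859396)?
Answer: -1/859396 ≈ -1.1636e-6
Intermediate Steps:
z(K, C) = 0 (z(K, C) = 0*(-1*15) = 0*(-15) = 0)
1/(z(-237, -152) - 859396) = 1/(0 - 859396) = 1/(-859396) = -1/859396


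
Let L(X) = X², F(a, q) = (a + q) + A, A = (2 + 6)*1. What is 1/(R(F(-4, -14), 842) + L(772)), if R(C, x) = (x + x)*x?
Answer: 1/2013912 ≈ 4.9655e-7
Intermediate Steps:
A = 8 (A = 8*1 = 8)
F(a, q) = 8 + a + q (F(a, q) = (a + q) + 8 = 8 + a + q)
R(C, x) = 2*x² (R(C, x) = (2*x)*x = 2*x²)
1/(R(F(-4, -14), 842) + L(772)) = 1/(2*842² + 772²) = 1/(2*708964 + 595984) = 1/(1417928 + 595984) = 1/2013912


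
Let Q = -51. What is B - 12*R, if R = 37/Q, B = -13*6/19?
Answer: 1486/323 ≈ 4.6006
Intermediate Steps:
B = -78/19 (B = -78*1/19 = -78/19 ≈ -4.1053)
R = -37/51 (R = 37/(-51) = 37*(-1/51) = -37/51 ≈ -0.72549)
B - 12*R = -78/19 - 12*(-37/51) = -78/19 + 148/17 = 1486/323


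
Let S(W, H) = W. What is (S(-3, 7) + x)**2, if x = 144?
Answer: 19881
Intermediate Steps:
(S(-3, 7) + x)**2 = (-3 + 144)**2 = 141**2 = 19881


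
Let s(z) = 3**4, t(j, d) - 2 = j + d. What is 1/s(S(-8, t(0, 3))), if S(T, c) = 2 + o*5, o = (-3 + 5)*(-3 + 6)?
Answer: 1/81 ≈ 0.012346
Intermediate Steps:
t(j, d) = 2 + d + j (t(j, d) = 2 + (j + d) = 2 + (d + j) = 2 + d + j)
o = 6 (o = 2*3 = 6)
S(T, c) = 32 (S(T, c) = 2 + 6*5 = 2 + 30 = 32)
s(z) = 81
1/s(S(-8, t(0, 3))) = 1/81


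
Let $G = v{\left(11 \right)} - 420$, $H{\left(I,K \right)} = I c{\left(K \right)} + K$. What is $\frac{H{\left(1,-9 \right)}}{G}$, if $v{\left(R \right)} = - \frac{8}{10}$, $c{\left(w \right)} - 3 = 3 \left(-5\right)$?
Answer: $\frac{105}{2104} \approx 0.049905$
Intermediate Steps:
$c{\left(w \right)} = -12$ ($c{\left(w \right)} = 3 + 3 \left(-5\right) = 3 - 15 = -12$)
$v{\left(R \right)} = - \frac{4}{5}$ ($v{\left(R \right)} = \left(-8\right) \frac{1}{10} = - \frac{4}{5}$)
$H{\left(I,K \right)} = K - 12 I$ ($H{\left(I,K \right)} = I \left(-12\right) + K = - 12 I + K = K - 12 I$)
$G = - \frac{2104}{5}$ ($G = - \frac{4}{5} - 420 = - \frac{2104}{5} \approx -420.8$)
$\frac{H{\left(1,-9 \right)}}{G} = \frac{-9 - 12}{- \frac{2104}{5}} = \left(-9 - 12\right) \left(- \frac{5}{2104}\right) = \left(-21\right) \left(- \frac{5}{2104}\right) = \frac{105}{2104}$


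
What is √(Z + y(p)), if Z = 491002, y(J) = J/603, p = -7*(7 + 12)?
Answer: √19836962891/201 ≈ 700.71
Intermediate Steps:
p = -133 (p = -7*19 = -133)
y(J) = J/603 (y(J) = J*(1/603) = J/603)
√(Z + y(p)) = √(491002 + (1/603)*(-133)) = √(491002 - 133/603) = √(296074073/603) = √19836962891/201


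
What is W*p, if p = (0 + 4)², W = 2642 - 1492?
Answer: 18400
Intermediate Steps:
W = 1150
p = 16 (p = 4² = 16)
W*p = 1150*16 = 18400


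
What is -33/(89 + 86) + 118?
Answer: 20617/175 ≈ 117.81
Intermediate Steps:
-33/(89 + 86) + 118 = -33/175 + 118 = 20617/175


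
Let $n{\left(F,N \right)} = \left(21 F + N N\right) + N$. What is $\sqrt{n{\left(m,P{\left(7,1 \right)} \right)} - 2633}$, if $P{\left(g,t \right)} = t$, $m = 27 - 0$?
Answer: $4 i \sqrt{129} \approx 45.431 i$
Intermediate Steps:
$m = 27$ ($m = 27 + 0 = 27$)
$n{\left(F,N \right)} = N + N^{2} + 21 F$ ($n{\left(F,N \right)} = \left(21 F + N^{2}\right) + N = \left(N^{2} + 21 F\right) + N = N + N^{2} + 21 F$)
$\sqrt{n{\left(m,P{\left(7,1 \right)} \right)} - 2633} = \sqrt{\left(1 + 1^{2} + 21 \cdot 27\right) - 2633} = \sqrt{\left(1 + 1 + 567\right) - 2633} = \sqrt{569 - 2633} = \sqrt{-2064} = 4 i \sqrt{129}$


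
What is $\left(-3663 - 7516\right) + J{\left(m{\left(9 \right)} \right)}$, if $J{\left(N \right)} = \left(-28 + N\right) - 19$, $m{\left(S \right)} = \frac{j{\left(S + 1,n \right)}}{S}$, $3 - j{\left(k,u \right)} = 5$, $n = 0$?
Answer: $- \frac{101036}{9} \approx -11226.0$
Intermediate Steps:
$j{\left(k,u \right)} = -2$ ($j{\left(k,u \right)} = 3 - 5 = -2$)
$m{\left(S \right)} = - \frac{2}{S}$
$J{\left(N \right)} = -47 + N$
$\left(-3663 - 7516\right) + J{\left(m{\left(9 \right)} \right)} = \left(-3663 - 7516\right) - \left(47 + \frac{2}{9}\right) = -11179 - \frac{425}{9} = - \frac{101036}{9}$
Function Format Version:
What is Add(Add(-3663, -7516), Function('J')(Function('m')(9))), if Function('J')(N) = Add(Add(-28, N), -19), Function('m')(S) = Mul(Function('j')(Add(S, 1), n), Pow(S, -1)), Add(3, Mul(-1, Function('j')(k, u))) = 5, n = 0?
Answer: Rational(-101036, 9) ≈ -11226.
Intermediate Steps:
Function('j')(k, u) = -2 (Function('j')(k, u) = Add(3, Mul(-1, 5)) = Add(3, -5) = -2)
Function('m')(S) = Mul(-2, Pow(S, -1))
Function('J')(N) = Add(-47, N)
Add(Add(-3663, -7516), Function('J')(Function('m')(9))) = Add(Add(-3663, -7516), Add(-47, Mul(-2, Pow(9, -1)))) = Add(-11179, Add(-47, Mul(-2, Rational(1, 9)))) = Add(-11179, Add(-47, Rational(-2, 9))) = Add(-11179, Rational(-425, 9)) = Rational(-101036, 9)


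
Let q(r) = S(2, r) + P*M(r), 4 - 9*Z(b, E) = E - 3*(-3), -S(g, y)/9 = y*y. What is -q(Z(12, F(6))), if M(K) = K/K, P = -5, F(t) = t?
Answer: 166/9 ≈ 18.444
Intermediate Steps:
S(g, y) = -9*y**2 (S(g, y) = -9*y*y = -9*y**2)
M(K) = 1
Z(b, E) = -5/9 - E/9 (Z(b, E) = 4/9 - (E - 3*(-3))/9 = 4/9 - (E + 9)/9 = 4/9 - (9 + E)/9 = 4/9 + (-1 - E/9) = -5/9 - E/9)
q(r) = -5 - 9*r**2 (q(r) = -9*r**2 - 5*1 = -9*r**2 - 5 = -5 - 9*r**2)
-q(Z(12, F(6))) = -(-5 - 9*(-5/9 - 1/9*6)**2) = -(-5 - 9*(-5/9 - 2/3)**2) = -(-5 - 9*(-11/9)**2) = -(-5 - 9*121/81) = -(-5 - 121/9) = -1*(-166/9) = 166/9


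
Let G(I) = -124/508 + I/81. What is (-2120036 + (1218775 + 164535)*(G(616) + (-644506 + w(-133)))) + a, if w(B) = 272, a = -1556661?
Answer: -9167453742978509/10287 ≈ -8.9117e+11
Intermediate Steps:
G(I) = -31/127 + I/81 (G(I) = -124*1/508 + I*(1/81) = -31/127 + I/81)
(-2120036 + (1218775 + 164535)*(G(616) + (-644506 + w(-133)))) + a = (-2120036 + (1218775 + 164535)*((-31/127 + (1/81)*616) + (-644506 + 272))) - 1556661 = (-2120036 + 1383310*((-31/127 + 616/81) - 644234)) - 1556661 = (-2120036 + 1383310*(75721/10287 - 644234)) - 1556661 = (-2120036 + 1383310*(-6627159437/10287)) - 1556661 = (-2120036 - 9167415920796470/10287) - 1556661 = -9167437729606802/10287 - 1556661 = -9167453742978509/10287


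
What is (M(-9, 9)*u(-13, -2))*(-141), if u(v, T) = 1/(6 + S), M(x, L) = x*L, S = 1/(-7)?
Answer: 79947/41 ≈ 1949.9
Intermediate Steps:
S = -⅐ ≈ -0.14286
M(x, L) = L*x
u(v, T) = 7/41 (u(v, T) = 1/(6 - ⅐) = 1/(41/7) = 7/41)
(M(-9, 9)*u(-13, -2))*(-141) = ((9*(-9))*(7/41))*(-141) = -81*7/41*(-141) = -567/41*(-141) = 79947/41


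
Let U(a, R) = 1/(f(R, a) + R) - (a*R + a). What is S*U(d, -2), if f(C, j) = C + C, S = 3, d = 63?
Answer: 377/2 ≈ 188.50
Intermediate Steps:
f(C, j) = 2*C
U(a, R) = -a + 1/(3*R) - R*a (U(a, R) = 1/(2*R + R) - (a*R + a) = 1/(3*R) - (R*a + a) = 1/(3*R) - (a + R*a) = 1/(3*R) + (-a - R*a) = -a + 1/(3*R) - R*a)
S*U(d, -2) = 3*(-1*63 + (⅓)/(-2) - 1*(-2)*63) = 3*(-63 + (⅓)*(-½) + 126) = 3*(-63 - ⅙ + 126) = 3*(377/6) = 377/2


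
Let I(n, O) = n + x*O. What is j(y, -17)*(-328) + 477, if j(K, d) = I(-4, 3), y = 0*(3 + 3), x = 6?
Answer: -4115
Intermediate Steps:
I(n, O) = n + 6*O
y = 0 (y = 0*6 = 0)
j(K, d) = 14 (j(K, d) = -4 + 6*3 = -4 + 18 = 14)
j(y, -17)*(-328) + 477 = 14*(-328) + 477 = -4592 + 477 = -4115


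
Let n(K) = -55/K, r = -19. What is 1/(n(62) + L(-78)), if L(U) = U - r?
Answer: -62/3713 ≈ -0.016698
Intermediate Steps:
L(U) = 19 + U (L(U) = U - 1*(-19) = U + 19 = 19 + U)
1/(n(62) + L(-78)) = 1/(-55/62 + (19 - 78)) = 1/(-55*1/62 - 59) = 1/(-55/62 - 59) = 1/(-3713/62) = -62/3713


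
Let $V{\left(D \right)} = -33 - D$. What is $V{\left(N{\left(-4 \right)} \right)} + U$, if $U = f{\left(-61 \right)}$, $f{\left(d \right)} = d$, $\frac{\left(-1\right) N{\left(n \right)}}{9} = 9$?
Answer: $-13$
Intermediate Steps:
$N{\left(n \right)} = -81$ ($N{\left(n \right)} = \left(-9\right) 9 = -81$)
$U = -61$
$V{\left(N{\left(-4 \right)} \right)} + U = \left(-33 - -81\right) - 61 = \left(-33 + 81\right) - 61 = 48 - 61 = -13$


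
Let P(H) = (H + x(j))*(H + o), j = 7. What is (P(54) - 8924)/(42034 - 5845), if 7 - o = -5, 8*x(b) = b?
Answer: -21209/144756 ≈ -0.14652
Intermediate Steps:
x(b) = b/8
o = 12 (o = 7 - 1*(-5) = 7 + 5 = 12)
P(H) = (12 + H)*(7/8 + H) (P(H) = (H + (⅛)*7)*(H + 12) = (H + 7/8)*(12 + H) = (7/8 + H)*(12 + H) = (12 + H)*(7/8 + H))
(P(54) - 8924)/(42034 - 5845) = ((21/2 + 54² + (103/8)*54) - 8924)/(42034 - 5845) = ((21/2 + 2916 + 2781/4) - 8924)/36189 = (14487/4 - 8924)*(1/36189) = -21209/4*1/36189 = -21209/144756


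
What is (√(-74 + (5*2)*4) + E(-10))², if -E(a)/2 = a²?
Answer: (200 - I*√34)² ≈ 39966.0 - 2332.4*I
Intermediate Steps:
E(a) = -2*a²
(√(-74 + (5*2)*4) + E(-10))² = (√(-74 + (5*2)*4) - 2*(-10)²)² = (√(-74 + 10*4) - 2*100)² = (√(-74 + 40) - 200)² = (√(-34) - 200)² = (I*√34 - 200)² = (-200 + I*√34)²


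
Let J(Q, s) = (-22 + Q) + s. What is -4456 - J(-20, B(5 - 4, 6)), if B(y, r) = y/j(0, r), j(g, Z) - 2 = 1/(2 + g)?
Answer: -22072/5 ≈ -4414.4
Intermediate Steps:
j(g, Z) = 2 + 1/(2 + g)
B(y, r) = 2*y/5 (B(y, r) = y/(((5 + 2*0)/(2 + 0))) = y/(((5 + 0)/2)) = y/(((½)*5)) = y/(5/2) = y*(⅖) = 2*y/5)
J(Q, s) = -22 + Q + s
-4456 - J(-20, B(5 - 4, 6)) = -4456 - (-22 - 20 + 2*(5 - 4)/5) = -4456 - (-22 - 20 + (⅖)*1) = -4456 - (-22 - 20 + ⅖) = -4456 - 1*(-208/5) = -4456 + 208/5 = -22072/5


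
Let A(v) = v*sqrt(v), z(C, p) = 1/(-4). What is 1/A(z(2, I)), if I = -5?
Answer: 8*I ≈ 8.0*I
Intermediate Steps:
z(C, p) = -1/4
A(v) = v**(3/2)
1/A(z(2, I)) = 1/((-1/4)**(3/2)) = 1/(-I/8) = 8*I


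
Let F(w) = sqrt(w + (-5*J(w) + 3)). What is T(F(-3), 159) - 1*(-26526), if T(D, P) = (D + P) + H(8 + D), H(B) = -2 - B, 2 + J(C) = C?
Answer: 26675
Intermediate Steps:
J(C) = -2 + C
F(w) = sqrt(13 - 4*w) (F(w) = sqrt(w + (-5*(-2 + w) + 3)) = sqrt(w + ((10 - 5*w) + 3)) = sqrt(w + (13 - 5*w)) = sqrt(13 - 4*w))
T(D, P) = -10 + P (T(D, P) = (D + P) + (-2 - (8 + D)) = (D + P) + (-2 + (-8 - D)) = (D + P) + (-10 - D) = -10 + P)
T(F(-3), 159) - 1*(-26526) = (-10 + 159) - 1*(-26526) = 149 + 26526 = 26675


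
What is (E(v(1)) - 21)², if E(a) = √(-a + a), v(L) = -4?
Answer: 441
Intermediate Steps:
E(a) = 0 (E(a) = √0 = 0)
(E(v(1)) - 21)² = (0 - 21)² = (-21)² = 441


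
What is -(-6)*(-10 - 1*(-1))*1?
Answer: -54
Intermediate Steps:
-(-6)*(-10 - 1*(-1))*1 = -(-6)*(-10 + 1)*1 = -(-6)*(-9)*1 = -6*9*1 = -54*1 = -54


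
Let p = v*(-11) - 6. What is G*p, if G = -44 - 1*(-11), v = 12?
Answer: 4554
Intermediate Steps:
p = -138 (p = 12*(-11) - 6 = -132 - 6 = -138)
G = -33 (G = -44 + 11 = -33)
G*p = -33*(-138) = 4554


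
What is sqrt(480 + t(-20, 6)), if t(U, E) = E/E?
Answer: sqrt(481) ≈ 21.932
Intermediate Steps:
t(U, E) = 1
sqrt(480 + t(-20, 6)) = sqrt(480 + 1) = sqrt(481)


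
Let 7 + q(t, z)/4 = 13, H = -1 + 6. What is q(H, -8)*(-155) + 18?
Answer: -3702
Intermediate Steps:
H = 5
q(t, z) = 24 (q(t, z) = -28 + 4*13 = -28 + 52 = 24)
q(H, -8)*(-155) + 18 = 24*(-155) + 18 = -3720 + 18 = -3702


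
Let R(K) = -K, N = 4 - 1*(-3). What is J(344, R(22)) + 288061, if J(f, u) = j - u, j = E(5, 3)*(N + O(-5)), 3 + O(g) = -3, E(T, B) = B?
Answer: 288086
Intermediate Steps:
N = 7 (N = 4 + 3 = 7)
O(g) = -6 (O(g) = -3 - 3 = -6)
j = 3 (j = 3*(7 - 6) = 3*1 = 3)
J(f, u) = 3 - u
J(344, R(22)) + 288061 = (3 - (-1)*22) + 288061 = (3 - 1*(-22)) + 288061 = (3 + 22) + 288061 = 25 + 288061 = 288086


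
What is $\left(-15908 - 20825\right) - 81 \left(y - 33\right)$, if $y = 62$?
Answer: $-39082$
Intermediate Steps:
$\left(-15908 - 20825\right) - 81 \left(y - 33\right) = \left(-15908 - 20825\right) - 81 \left(62 - 33\right) = -36733 - 2349 = -39082$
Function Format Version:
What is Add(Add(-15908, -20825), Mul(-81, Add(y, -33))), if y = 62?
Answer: -39082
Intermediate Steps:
Add(Add(-15908, -20825), Mul(-81, Add(y, -33))) = Add(Add(-15908, -20825), Mul(-81, Add(62, -33))) = Add(-36733, Mul(-81, 29)) = Add(-36733, -2349) = -39082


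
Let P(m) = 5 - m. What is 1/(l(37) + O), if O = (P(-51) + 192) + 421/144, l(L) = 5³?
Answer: 144/54133 ≈ 0.0026601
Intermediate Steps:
l(L) = 125
O = 36133/144 (O = ((5 - 1*(-51)) + 192) + 421/144 = ((5 + 51) + 192) + 421*(1/144) = (56 + 192) + 421/144 = 248 + 421/144 = 36133/144 ≈ 250.92)
1/(l(37) + O) = 1/(125 + 36133/144) = 1/(54133/144) = 144/54133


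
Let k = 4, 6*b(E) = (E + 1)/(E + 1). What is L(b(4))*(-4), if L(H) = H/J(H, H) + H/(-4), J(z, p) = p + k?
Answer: 1/150 ≈ 0.0066667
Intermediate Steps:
b(E) = ⅙ (b(E) = ((E + 1)/(E + 1))/6 = ((1 + E)/(1 + E))/6 = (⅙)*1 = ⅙)
J(z, p) = 4 + p (J(z, p) = p + 4 = 4 + p)
L(H) = -H/4 + H/(4 + H) (L(H) = H/(4 + H) + H/(-4) = H/(4 + H) + H*(-¼) = H/(4 + H) - H/4 = -H/4 + H/(4 + H))
L(b(4))*(-4) = -(⅙)²/(16 + 4*(⅙))*(-4) = -1*1/36/(16 + ⅔)*(-4) = -1*1/36/50/3*(-4) = -1*1/36*3/50*(-4) = -1/600*(-4) = 1/150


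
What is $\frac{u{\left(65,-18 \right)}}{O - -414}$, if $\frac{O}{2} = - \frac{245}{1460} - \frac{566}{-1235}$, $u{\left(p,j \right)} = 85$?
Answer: $\frac{901550}{4397241} \approx 0.20503$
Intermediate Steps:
$O = \frac{104757}{180310}$ ($O = 2 \left(- \frac{245}{1460} - \frac{566}{-1235}\right) = 2 \left(\left(-245\right) \frac{1}{1460} - - \frac{566}{1235}\right) = 2 \left(- \frac{49}{292} + \frac{566}{1235}\right) = 2 \cdot \frac{104757}{360620} = \frac{104757}{180310} \approx 0.58098$)
$\frac{u{\left(65,-18 \right)}}{O - -414} = \frac{85}{\frac{104757}{180310} - -414} = \frac{85}{\frac{104757}{180310} + 414} = \frac{85}{\frac{74753097}{180310}} = 85 \cdot \frac{180310}{74753097} = \frac{901550}{4397241}$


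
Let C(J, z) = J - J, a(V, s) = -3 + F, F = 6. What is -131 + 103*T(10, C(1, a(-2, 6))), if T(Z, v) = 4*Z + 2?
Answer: 4195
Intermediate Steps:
a(V, s) = 3 (a(V, s) = -3 + 6 = 3)
C(J, z) = 0
T(Z, v) = 2 + 4*Z
-131 + 103*T(10, C(1, a(-2, 6))) = -131 + 103*(2 + 4*10) = -131 + 103*(2 + 40) = -131 + 103*42 = -131 + 4326 = 4195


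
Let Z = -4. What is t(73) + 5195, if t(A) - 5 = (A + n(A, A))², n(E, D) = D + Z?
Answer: 25364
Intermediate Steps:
n(E, D) = -4 + D (n(E, D) = D - 4 = -4 + D)
t(A) = 5 + (-4 + 2*A)² (t(A) = 5 + (A + (-4 + A))² = 5 + (-4 + 2*A)²)
t(73) + 5195 = (5 + 4*(-2 + 73)²) + 5195 = (5 + 4*71²) + 5195 = (5 + 4*5041) + 5195 = (5 + 20164) + 5195 = 20169 + 5195 = 25364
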